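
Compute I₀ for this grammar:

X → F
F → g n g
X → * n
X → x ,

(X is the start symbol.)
{ [F → . g n g], [X → . * n], [X → . F], [X → . x ,], [X' → . X] }

First, augment the grammar with X' → X
I₀ = CLOSURE({ [X' → . X] }):
  [X' → . X] has the dot before X: add [X → . F], [X → . * n], [X → . x ,]
  [X → . F] has the dot before F: add [F → . g n g]
No further items can be added.

I₀ = { [F → . g n g], [X → . * n], [X → . F], [X → . x ,], [X' → . X] }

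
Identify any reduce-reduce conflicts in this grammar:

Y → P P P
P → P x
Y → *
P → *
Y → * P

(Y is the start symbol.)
A reduce-reduce conflict occurs when an LR(0) state has two complete items [A → α .] and [B → β .] — both call for a reduction, and with no lookahead the parser cannot choose between them.

Augment with Y' → Y and build the canonical LR(0) collection (I0 = CLOSURE({[Y' → . Y]}), then GOTO on every symbol after a dot until no new states appear). It has 9 states:
  I0: { [P → . *], [P → . P x], [Y → . * P], [Y → . *], [Y → . P P P], [Y' → . Y] }  — shift
  I1: { [P → * .], [P → . *], [P → . P x], [Y → * . P], [Y → * .] }  — shift, 2 reduces
  I2: { [P → . *], [P → . P x], [P → P . x], [Y → P . P P] }  — shift
  I3: { [Y' → Y .] }  — accept
  I4: { [P → * .] }  — reduce
  I5: { [P → . *], [P → . P x], [P → P . x], [Y → P P . P] }  — shift
  I6: { [P → P x .] }  — reduce
  I7: { [P → P . x], [Y → P P P .] }  — shift, reduce
  I8: { [P → P . x], [Y → * P .] }  — shift, reduce

I1 contains complete items [P → * .], [Y → * .] — reduce-reduce conflict.

Answer: Yes — I1: [P → * .] vs [Y → * .]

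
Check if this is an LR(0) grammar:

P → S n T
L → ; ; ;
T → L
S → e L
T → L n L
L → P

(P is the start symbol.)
A grammar is LR(0) if no state in the canonical LR(0) collection has:
  - both a shift item (dot before a terminal) and a complete item (shift-reduce conflict), or
  - two or more complete items (reduce-reduce conflict; the accept item [P' → P .] counts as a complete item here).

Augment with P' → P and build the canonical LR(0) collection (I0 = CLOSURE({[P' → . P]}), then GOTO on every symbol after a dot until no new states appear). It has 14 states:
  I0: { [P → . S n T], [P' → . P], [S → . e L] }  — shift
  I1: { [P' → P .] }  — accept
  I2: { [P → S . n T] }  — shift
  I3: { [L → . ; ; ;], [L → . P], [P → . S n T], [S → . e L], [S → e . L] }  — shift
  I4: { [L → ; . ; ;] }  — shift
  I5: { [S → e L .] }  — reduce
  I6: { [L → P .] }  — reduce
  I7: { [L → ; ; . ;] }  — shift
  I8: { [L → ; ; ; .] }  — reduce
  I9: { [L → . ; ; ;], [L → . P], [P → . S n T], [P → S n . T], [S → . e L], [T → . L n L], [T → . L] }  — shift
  I10: { [T → L . n L], [T → L .] }  — shift, reduce
  I11: { [P → S n T .] }  — reduce
  I12: { [L → . ; ; ;], [L → . P], [P → . S n T], [S → . e L], [T → L n . L] }  — shift
  I13: { [T → L n L .] }  — reduce

Conflict in state I10:
  Shift-reduce conflict between [T → L .] and [T → L . n L]
So the grammar is NOT LR(0).

Answer: No. Shift-reduce conflict between [T → L .] and [T → L . n L]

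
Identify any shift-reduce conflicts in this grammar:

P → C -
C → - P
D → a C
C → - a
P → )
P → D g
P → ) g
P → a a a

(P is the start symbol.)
Yes — I1: [P → ) .] vs [P → ) . g]; I13: [C → - a .] vs [C → . - P]

Augment with P' → P and build the canonical LR(0) collection (I0 = CLOSURE({[P' → . P]}), then GOTO on every symbol after a dot until no new states appear). It has 15 states:
  I0: { [C → . - P], [C → . - a], [D → . a C], [P → . ) g], [P → . )], [P → . C -], [P → . D g], [P → . a a a], [P' → . P] }  — shift
  I1: { [P → ) . g], [P → ) .] }  — shift, reduce
  I2: { [C → - . P], [C → - . a], [C → . - P], [C → . - a], [D → . a C], [P → . ) g], [P → . )], [P → . C -], [P → . D g], [P → . a a a] }  — shift
  I3: { [P → C . -] }  — shift
  I4: { [P → D . g] }  — shift
  I5: { [P' → P .] }  — accept
  I6: { [C → . - P], [C → . - a], [D → a . C], [P → a . a a] }  — shift
  I7: { [D → a C .] }  — reduce
  I8: { [P → a a . a] }  — shift
  I9: { [P → a a a .] }  — reduce
  I10: { [P → D g .] }  — reduce
  I11: { [P → C - .] }  — reduce
  I12: { [C → - P .] }  — reduce
  I13: { [C → - a .], [C → . - P], [C → . - a], [D → a . C], [P → a . a a] }  — shift, reduce
  I14: { [P → ) g .] }  — reduce

I1 contains reduce item [P → ) .] and shift item [P → ) . g] — shift-reduce conflict.
I13 contains reduce item [C → - a .] and shift items [C → . - P], [C → . - a], [P → a . a a] — shift-reduce conflict.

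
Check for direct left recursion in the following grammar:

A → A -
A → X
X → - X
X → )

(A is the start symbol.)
Direct left recursion occurs when N → N α for some non-terminal N (the right-hand side begins with the left-hand side itself).

A → A -: LEFT RECURSIVE (starts with A)
A → X: starts with X
X → - X: starts with '-'
X → ): starts with ')'

The grammar has direct left recursion on: A.

Answer: Yes, A is left-recursive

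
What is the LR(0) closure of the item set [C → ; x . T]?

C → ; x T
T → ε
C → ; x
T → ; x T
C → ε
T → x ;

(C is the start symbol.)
Start with: [C → ; x . T]
  [C → ; x . T] has the dot before T: add [T → .], [T → . ; x T], [T → . x ;]
No further items can be added.

CLOSURE = { [C → ; x . T], [T → . ; x T], [T → . x ;], [T → .] }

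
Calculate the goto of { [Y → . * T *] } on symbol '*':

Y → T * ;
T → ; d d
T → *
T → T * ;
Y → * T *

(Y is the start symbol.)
GOTO(I, '*') = CLOSURE({ [A → αX.β] : [A → α.Xβ] ∈ I, X = '*' })

Items with dot before '*', with the dot advanced:
  [Y → . * T *] → [Y → * . T *]
Closure of the advanced items:
  [Y → * . T *] has the dot before T: add [T → . ; d d], [T → . *], [T → . T * ;]

GOTO = { [T → . *], [T → . ; d d], [T → . T * ;], [Y → * . T *] }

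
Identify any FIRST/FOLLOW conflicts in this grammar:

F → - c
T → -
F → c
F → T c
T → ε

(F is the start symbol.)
No FIRST/FOLLOW conflicts.

A FIRST/FOLLOW conflict occurs when a non-terminal N has a nullable alternative N → β (β ⇒* ε) and another alternative N → α with FIRST(α) ∩ FOLLOW(N) ≠ ∅: on such a lookahead the parser cannot decide between expanding α and letting N vanish via β.

Nullable non-terminals: T.

T: nullable alternative(s) T → ε; FOLLOW(T) = { 'c' }
  T → -: FIRST \ {ε} = { '-' } — disjoint from FOLLOW(T)
  T → ε: FIRST \ {ε} = { } — this is the only nullable alternative, skip

F has no nullable alternative, so no FIRST/FOLLOW check is needed there.

No FIRST/FOLLOW conflicts found.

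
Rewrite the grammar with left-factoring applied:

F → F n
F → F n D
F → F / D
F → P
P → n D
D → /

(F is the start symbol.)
Left-factoring transforms A → αβ₁ | αβ₂ into A → αA' and A' → β₁ | β₂
(α is the longest common prefix among the alternatives). Repeat until
no nonterminal has two alternatives with a common prefix.

Round 1: F has alternatives sharing prefix 'F'. Introduce F': F → F F'
  Add: F' → n
  Add: F' → n D
  Add: F' → / D

Round 2: F' has alternatives sharing prefix 'n'. Introduce F'': F' → n F''
  Add: F'' → ε
  Add: F'' → D

No remaining common prefixes — done.

Resulting grammar:
F → F F'
F' → n F''
F'' → ε
F'' → D
F' → / D
F → P
P → n D
D → /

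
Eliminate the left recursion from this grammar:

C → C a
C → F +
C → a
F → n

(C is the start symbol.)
C is directly left-recursive. The standard transformation for
  A → A α₁ | ... | A α_m | β₁ | ... | β_n
is
  A  → β₁ A' | ... | β_n A'
  A' → α₁ A' | ... | α_m A' | ε

C → F + becomes C → F + C'
C → a becomes C → a C'
C → C a becomes C' → a C'
Add C' → ε

Productions for other non-terminals are unchanged:
  F → n

Resulting grammar:
C → F + C'
C → a C'
C' → a C'
C' → ε
F → n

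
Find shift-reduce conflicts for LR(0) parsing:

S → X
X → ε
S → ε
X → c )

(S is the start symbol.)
Yes — I0: [S → .] vs [X → . c )]

A shift-reduce conflict occurs when an LR(0) state has both:
  - a complete (reduce) item [A → α .] (dot at the end), and
  - a shift item [B → β . c γ] (dot before a terminal).

Augment with S' → S and build the canonical LR(0) collection (I0 = CLOSURE({[S' → . S]}), then GOTO on every symbol after a dot until no new states appear). It has 5 states:
  I0: { [S → . X], [S → .], [S' → . S], [X → . c )], [X → .] }  — shift, 2 reduces
  I1: { [S' → S .] }  — accept
  I2: { [S → X .] }  — reduce
  I3: { [X → c . )] }  — shift
  I4: { [X → c ) .] }  — reduce

I0 contains reduce items [S → .], [X → .] and shift item [X → . c )] — shift-reduce conflict.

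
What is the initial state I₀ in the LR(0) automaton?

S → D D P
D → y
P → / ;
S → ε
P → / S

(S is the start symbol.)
{ [D → . y], [S → . D D P], [S → .], [S' → . S] }

First, augment the grammar with S' → S
I₀ = CLOSURE({ [S' → . S] }):
  [S' → . S] has the dot before S: add [S → . D D P], [S → .]
  [S → . D D P] has the dot before D: add [D → . y]
No further items can be added.

I₀ = { [D → . y], [S → . D D P], [S → .], [S' → . S] }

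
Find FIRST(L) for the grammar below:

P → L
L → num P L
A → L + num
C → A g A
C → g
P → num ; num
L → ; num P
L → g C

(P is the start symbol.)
To compute FIRST(L), examine every production with L on the left-hand side, reading each right-hand side left to right until a non-nullable symbol is reached.

From L → num P L:
  - num is a terminal: add 'num' and stop
From L → ; num P:
  - ';' is a terminal: add ';' and stop
From L → g C:
  - g is a terminal: add 'g' and stop

Collecting: FIRST(L) = { ';', 'g', 'num' }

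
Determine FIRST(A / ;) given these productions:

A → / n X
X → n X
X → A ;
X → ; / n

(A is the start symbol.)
FIRST sets of the non-terminals involved (from the grammar, by fixed-point iteration):
  FIRST(A) = { '/' }

To compute FIRST(A / ;), process the symbols left to right:
Symbol A is a non-terminal. Add FIRST(A) \ {ε} = { '/' }
A is not nullable (ε ∉ FIRST(A)), so stop here.
FIRST(A / ;) = { '/' }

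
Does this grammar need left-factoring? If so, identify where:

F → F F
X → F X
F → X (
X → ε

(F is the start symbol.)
Left-factoring is needed when two productions for the same non-terminal
share a common prefix on the right-hand side.

Productions for F:
  F → F F
  F → X (
Productions for X:
  X → F X
  X → ε

No common prefixes found.

Answer: No, left-factoring is not needed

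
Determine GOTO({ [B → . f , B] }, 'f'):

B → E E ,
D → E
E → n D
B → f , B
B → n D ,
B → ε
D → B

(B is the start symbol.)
{ [B → f . , B] }

GOTO(I, 'f') = CLOSURE({ [A → αX.β] : [A → α.Xβ] ∈ I, X = 'f' })

Items with dot before 'f', with the dot advanced:
  [B → . f , B] → [B → f . , B]
Closure adds nothing (no advanced item has the dot before a non-terminal).

GOTO = { [B → f . , B] }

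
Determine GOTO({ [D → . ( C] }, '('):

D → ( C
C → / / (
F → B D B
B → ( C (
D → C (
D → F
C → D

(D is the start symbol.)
GOTO(I, '(') = CLOSURE({ [A → αX.β] : [A → α.Xβ] ∈ I, X = '(' })

Items with dot before '(', with the dot advanced:
  [D → . ( C] → [D → ( . C]
Closure of the advanced items:
  [D → ( . C] has the dot before C: add [C → . / / (], [C → . D]
  [C → . D] has the dot before D: add [D → . ( C], [D → . C (], [D → . F]
  [D → . F] has the dot before F: add [F → . B D B]
  [F → . B D B] has the dot before B: add [B → . ( C (]

GOTO = { [B → . ( C (], [C → . / / (], [C → . D], [D → ( . C], [D → . ( C], [D → . C (], [D → . F], [F → . B D B] }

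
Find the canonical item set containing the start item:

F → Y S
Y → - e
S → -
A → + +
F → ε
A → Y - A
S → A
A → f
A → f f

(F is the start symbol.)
{ [F → . Y S], [F → .], [F' → . F], [Y → . - e] }

First, augment the grammar with F' → F
I₀ = CLOSURE({ [F' → . F] }):
  [F' → . F] has the dot before F: add [F → . Y S], [F → .]
  [F → . Y S] has the dot before Y: add [Y → . - e]
No further items can be added.

I₀ = { [F → . Y S], [F → .], [F' → . F], [Y → . - e] }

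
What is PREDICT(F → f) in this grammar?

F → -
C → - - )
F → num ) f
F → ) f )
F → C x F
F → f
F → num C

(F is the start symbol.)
PREDICT(F → f) = (FIRST(RHS) \ {ε}) ∪ (FOLLOW(F) if ε ∈ FIRST(RHS), i.e. RHS ⇒* ε)
FIRST(f) = { 'f' }
ε ∉ FIRST(f), so FOLLOW(F) is not added.
PREDICT(F → f) = { 'f' }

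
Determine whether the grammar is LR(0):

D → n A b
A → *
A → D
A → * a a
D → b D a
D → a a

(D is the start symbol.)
A grammar is LR(0) if no state in the canonical LR(0) collection has:
  - both a shift item (dot before a terminal) and a complete item (shift-reduce conflict), or
  - two or more complete items (reduce-reduce conflict; the accept item [D' → D .] counts as a complete item here).

Augment with D' → D and build the canonical LR(0) collection (I0 = CLOSURE({[D' → . D]}), then GOTO on every symbol after a dot until no new states appear). It has 14 states:
  I0: { [D → . a a], [D → . b D a], [D → . n A b], [D' → . D] }  — shift
  I1: { [D' → D .] }  — accept
  I2: { [D → a . a] }  — shift
  I3: { [D → . a a], [D → . b D a], [D → . n A b], [D → b . D a] }  — shift
  I4: { [A → . * a a], [A → . *], [A → . D], [D → . a a], [D → . b D a], [D → . n A b], [D → n . A b] }  — shift
  I5: { [A → * . a a], [A → * .] }  — shift, reduce
  I6: { [D → n A . b] }  — shift
  I7: { [A → D .] }  — reduce
  I8: { [D → n A b .] }  — reduce
  I9: { [A → * a . a] }  — shift
  I10: { [A → * a a .] }  — reduce
  I11: { [D → b D . a] }  — shift
  I12: { [D → b D a .] }  — reduce
  I13: { [D → a a .] }  — reduce

Conflict in state I5:
  Shift-reduce conflict between [A → * .] and [A → * . a a]
So the grammar is NOT LR(0).

Answer: No. Shift-reduce conflict between [A → * .] and [A → * . a a]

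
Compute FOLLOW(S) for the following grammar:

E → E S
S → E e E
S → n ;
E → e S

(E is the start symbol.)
{ $, 'e', 'n' }

In E → E S: S is at the end, add FOLLOW(E)
In E → e S: S is at the end, add FOLLOW(E)

The FOLLOW sets referred to above (computed the same way, to a fixed point):
  FOLLOW(E) = { $, 'e', 'n' }

Taking the union: FOLLOW(S) = { $, 'e', 'n' }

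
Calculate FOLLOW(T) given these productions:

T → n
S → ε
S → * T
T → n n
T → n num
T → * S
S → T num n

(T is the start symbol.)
{ $, 'num' }

T is the start symbol, so $ ∈ FOLLOW(T).
In S → * T: T is at the end, add FOLLOW(S)
In S → T num n: T is followed by num n, add FIRST(num n) \ {ε} = { 'num' }

The FOLLOW sets referred to above (computed the same way, to a fixed point):
  FOLLOW(S) = { $, 'num' }

Taking the union: FOLLOW(T) = { $, 'num' }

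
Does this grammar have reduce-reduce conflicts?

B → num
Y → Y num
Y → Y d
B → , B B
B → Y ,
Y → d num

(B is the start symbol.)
A reduce-reduce conflict occurs when an LR(0) state has two complete items [A → α .] and [B → β .] — both call for a reduction, and with no lookahead the parser cannot choose between them.

Augment with B' → B and build the canonical LR(0) collection (I0 = CLOSURE({[B' → . B]}), then GOTO on every symbol after a dot until no new states appear). It has 12 states:
  I0: { [B → . , B B], [B → . Y ,], [B → . num], [B' → . B], [Y → . Y d], [Y → . Y num], [Y → . d num] }  — shift
  I1: { [B → , . B B], [B → . , B B], [B → . Y ,], [B → . num], [Y → . Y d], [Y → . Y num], [Y → . d num] }  — shift
  I2: { [B' → B .] }  — accept
  I3: { [B → Y . ,], [Y → Y . d], [Y → Y . num] }  — shift
  I4: { [Y → d . num] }  — shift
  I5: { [B → num .] }  — reduce
  I6: { [Y → d num .] }  — reduce
  I7: { [B → Y , .] }  — reduce
  I8: { [Y → Y d .] }  — reduce
  I9: { [Y → Y num .] }  — reduce
  I10: { [B → , B . B], [B → . , B B], [B → . Y ,], [B → . num], [Y → . Y d], [Y → . Y num], [Y → . d num] }  — shift
  I11: { [B → , B B .] }  — reduce

No state contains more than one complete item.

Answer: No reduce-reduce conflicts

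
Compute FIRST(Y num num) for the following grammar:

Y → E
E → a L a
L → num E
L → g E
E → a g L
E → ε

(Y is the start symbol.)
{ 'a', 'num' }

FIRST sets of the non-terminals involved (from the grammar, by fixed-point iteration):
  FIRST(Y) = { 'a', ε }

To compute FIRST(Y num num), process the symbols left to right:
Symbol Y is a non-terminal. Add FIRST(Y) \ {ε} = { 'a' }
Y is nullable (ε ∈ FIRST(Y)), continue to the next symbol.
Symbol num is a terminal. Add 'num' and stop.
FIRST(Y num num) = { 'a', 'num' }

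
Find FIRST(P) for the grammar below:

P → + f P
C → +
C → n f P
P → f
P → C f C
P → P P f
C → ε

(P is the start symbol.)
{ '+', 'f', 'n' }

To compute FIRST(P), examine every production with P on the left-hand side, reading each right-hand side left to right until a non-nullable symbol is reached.

FIRST sets of the other non-terminals involved (by the same procedure, iterated to a fixed point):
  FIRST(C) = { '+', 'n', ε }

From P → + f P:
  - '+' is a terminal: add '+' and stop
From P → f:
  - f is a terminal: add 'f' and stop
From P → C f C:
  - C is a non-terminal: add FIRST(C) \ {ε} = { '+', 'n' }
    C is nullable, so continue to the next symbol
  - f is a terminal: add 'f' and stop
From P → P P f:
  - P is the symbol being defined: contributes nothing new
    P is not nullable, so stop

Collecting: FIRST(P) = { '+', 'f', 'n' }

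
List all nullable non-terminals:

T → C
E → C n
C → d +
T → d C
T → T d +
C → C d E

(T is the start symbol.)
A non-terminal is nullable if it can derive ε (the empty string): either it has an ε-production, or it has a production whose right-hand side consists entirely of nullable non-terminals.

There are no ε-productions, so no non-terminal can derive ε.
No non-terminals are nullable.

Answer: None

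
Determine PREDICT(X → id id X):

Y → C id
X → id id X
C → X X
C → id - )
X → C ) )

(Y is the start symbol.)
{ 'id' }

PREDICT(X → id id X) = (FIRST(RHS) \ {ε}) ∪ (FOLLOW(X) if ε ∈ FIRST(RHS), i.e. RHS ⇒* ε)
FIRST(id id X) = { 'id' }
ε ∉ FIRST(id id X), so FOLLOW(X) is not added.
PREDICT(X → id id X) = { 'id' }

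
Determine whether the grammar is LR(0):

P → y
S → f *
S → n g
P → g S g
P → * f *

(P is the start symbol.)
Yes, the grammar is LR(0)

A grammar is LR(0) if no state in the canonical LR(0) collection has:
  - both a shift item (dot before a terminal) and a complete item (shift-reduce conflict), or
  - two or more complete items (reduce-reduce conflict; the accept item [P' → P .] counts as a complete item here).

Augment with P' → P and build the canonical LR(0) collection (I0 = CLOSURE({[P' → . P]}), then GOTO on every symbol after a dot until no new states appear). It has 13 states:
  I0: { [P → . * f *], [P → . g S g], [P → . y], [P' → . P] }  — shift
  I1: { [P → * . f *] }  — shift
  I2: { [P' → P .] }  — accept
  I3: { [P → g . S g], [S → . f *], [S → . n g] }  — shift
  I4: { [P → y .] }  — reduce
  I5: { [P → g S . g] }  — shift
  I6: { [S → f . *] }  — shift
  I7: { [S → n . g] }  — shift
  I8: { [S → n g .] }  — reduce
  I9: { [S → f * .] }  — reduce
  I10: { [P → g S g .] }  — reduce
  I11: { [P → * f . *] }  — shift
  I12: { [P → * f * .] }  — reduce

Every state is either a pure shift/goto state or contains exactly one complete item and nothing to shift — no conflicts. The grammar is LR(0).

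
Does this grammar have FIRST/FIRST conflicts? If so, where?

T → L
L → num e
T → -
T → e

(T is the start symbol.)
A FIRST/FIRST conflict occurs when two productions N → α and N → β for the same non-terminal have FIRST(α) ∩ FIRST(β) ≠ ∅ (with ε ∈ FIRST of a nullable right-hand side, so two nullable alternatives also conflict).

FIRST sets of the non-terminals at (or reachable through a nullable prefix from) the front of some alternative:
  FIRST(L) = { 'num' }

Productions for T:
  T → L: FIRST = { 'num' }
  T → -: FIRST = { '-' }
  T → e: FIRST = { 'e' }
L has only one production, so no FIRST/FIRST conflict is possible there.

All alternatives of each non-terminal have pairwise disjoint FIRST sets.

Answer: No FIRST/FIRST conflicts.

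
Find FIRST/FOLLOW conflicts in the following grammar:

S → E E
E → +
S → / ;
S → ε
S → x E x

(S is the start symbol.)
Nullable non-terminals: S.
FIRST sets used below: FIRST(E) = { '+' }

S: nullable alternative(s) S → ε; FOLLOW(S) = { $ }
  S → E E: FIRST \ {ε} = { '+' } — disjoint from FOLLOW(S)
  S → / ;: FIRST \ {ε} = { '/' } — disjoint from FOLLOW(S)
  S → ε: FIRST \ {ε} = { } — this is the only nullable alternative, skip
  S → x E x: FIRST \ {ε} = { 'x' } — disjoint from FOLLOW(S)

E has no nullable alternative, so no FIRST/FOLLOW check is needed there.

No FIRST/FOLLOW conflicts found.

Answer: No FIRST/FOLLOW conflicts.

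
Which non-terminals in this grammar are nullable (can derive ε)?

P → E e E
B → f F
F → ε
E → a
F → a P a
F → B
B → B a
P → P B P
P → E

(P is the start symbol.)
{ 'F' }

ε-productions: F → ε
So F is immediately nullable.
No further non-terminal can be added: every production for the remaining non-terminals contains a terminal or a non-nullable non-terminal.
Nullable = { 'F' }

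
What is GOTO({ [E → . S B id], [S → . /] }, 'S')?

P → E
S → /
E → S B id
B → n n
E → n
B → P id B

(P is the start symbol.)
GOTO(I, 'S') = CLOSURE({ [A → αX.β] : [A → α.Xβ] ∈ I, X = 'S' })

Items with dot before 'S', with the dot advanced:
  [E → . S B id] → [E → S . B id]
Closure of the advanced items:
  [E → S . B id] has the dot before B: add [B → . n n], [B → . P id B]
  [B → . P id B] has the dot before P: add [P → . E]
  [P → . E] has the dot before E: add [E → . S B id], [E → . n]
  [E → . S B id] has the dot before S: add [S → . /]

GOTO = { [B → . P id B], [B → . n n], [E → . S B id], [E → . n], [E → S . B id], [P → . E], [S → . /] }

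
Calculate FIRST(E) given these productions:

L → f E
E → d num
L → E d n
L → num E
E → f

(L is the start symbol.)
{ 'd', 'f' }

To compute FIRST(E), examine every production with E on the left-hand side, reading each right-hand side left to right until a non-nullable symbol is reached.

From E → d num:
  - d is a terminal: add 'd' and stop
From E → f:
  - f is a terminal: add 'f' and stop

Collecting: FIRST(E) = { 'd', 'f' }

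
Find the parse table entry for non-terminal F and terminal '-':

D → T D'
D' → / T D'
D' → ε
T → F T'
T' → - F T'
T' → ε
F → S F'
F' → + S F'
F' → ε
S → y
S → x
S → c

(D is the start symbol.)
To find M[F, '-'], we find productions for F where '-' is in the predict set (PREDICT(N → α) = (FIRST(α) \ {ε}) ∪ (FOLLOW(N) if α ⇒* ε)).

Relevant sets:
  FIRST(S) = { 'c', 'x', 'y' }

F → S F': PREDICT = { 'c', 'x', 'y' }

M[F, '-'] is empty (no production applies)

Answer: Empty (error entry)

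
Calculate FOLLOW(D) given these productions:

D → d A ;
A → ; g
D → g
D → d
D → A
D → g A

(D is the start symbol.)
To compute FOLLOW(D), find every occurrence of D on a right-hand side N → α D β: add FIRST(β) \ {ε}, and if β is empty or nullable also add FOLLOW(N). Iterate to a fixed point.

D is the start symbol, so $ ∈ FOLLOW(D).
D does not occur on any right-hand side.

Taking the union: FOLLOW(D) = { $ }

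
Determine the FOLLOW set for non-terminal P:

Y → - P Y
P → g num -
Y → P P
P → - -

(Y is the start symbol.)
{ $, '-', 'g' }

To compute FOLLOW(P), find every occurrence of P on a right-hand side N → α P β: add FIRST(β) \ {ε}, and if β is empty or nullable also add FOLLOW(N). Iterate to a fixed point.

In Y → - P Y: P is followed by Y, add FIRST(Y) \ {ε} = { '-', 'g' }
In Y → P P: P is followed by P, add FIRST(P) \ {ε} = { '-', 'g' }
In Y → P P: P is at the end, add FOLLOW(Y)

The FOLLOW sets referred to above (computed the same way, to a fixed point):
  FOLLOW(Y) = { $ }

Taking the union: FOLLOW(P) = { $, '-', 'g' }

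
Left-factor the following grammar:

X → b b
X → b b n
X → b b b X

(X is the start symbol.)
X → b b X'
X' → ε
X' → n
X' → b X

Left-factoring transforms A → αβ₁ | αβ₂ into A → αA' and A' → β₁ | β₂
(α is the longest common prefix among the alternatives). Repeat until
no nonterminal has two alternatives with a common prefix.

Round 1: X has alternatives sharing prefix 'b b'. Introduce X': X → b b X'
  Add: X' → ε
  Add: X' → n
  Add: X' → b X

No remaining common prefixes — done.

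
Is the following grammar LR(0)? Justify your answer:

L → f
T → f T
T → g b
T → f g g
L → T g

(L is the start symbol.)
No. Shift-reduce conflict between [L → f .] and [T → . f T]

Augment with L' → L and build the canonical LR(0) collection (I0 = CLOSURE({[L' → . L]}), then GOTO on every symbol after a dot until no new states appear). It has 11 states:
  I0: { [L → . T g], [L → . f], [L' → . L], [T → . f T], [T → . f g g], [T → . g b] }  — shift
  I1: { [L' → L .] }  — accept
  I2: { [L → T . g] }  — shift
  I3: { [L → f .], [T → . f T], [T → . f g g], [T → . g b], [T → f . T], [T → f . g g] }  — shift, reduce
  I4: { [T → g . b] }  — shift
  I5: { [T → g b .] }  — reduce
  I6: { [T → f T .] }  — reduce
  I7: { [T → . f T], [T → . f g g], [T → . g b], [T → f . T], [T → f . g g] }  — shift
  I8: { [T → f g . g], [T → g . b] }  — shift
  I9: { [T → f g g .] }  — reduce
  I10: { [L → T g .] }  — reduce

Conflict in state I3:
  Shift-reduce conflict between [L → f .] and [T → . f T]
So the grammar is NOT LR(0).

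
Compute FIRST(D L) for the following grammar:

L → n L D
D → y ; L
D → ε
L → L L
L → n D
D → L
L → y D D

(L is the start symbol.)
FIRST sets of the non-terminals involved (from the grammar, by fixed-point iteration):
  FIRST(D) = { 'n', 'y', ε }
  FIRST(L) = { 'n', 'y' }

To compute FIRST(D L), process the symbols left to right:
Symbol D is a non-terminal. Add FIRST(D) \ {ε} = { 'n', 'y' }
D is nullable (ε ∈ FIRST(D)), continue to the next symbol.
Symbol L is a non-terminal. Add FIRST(L) \ {ε} = { 'n', 'y' }
L is not nullable (ε ∉ FIRST(L)), so stop here.
FIRST(D L) = { 'n', 'y' }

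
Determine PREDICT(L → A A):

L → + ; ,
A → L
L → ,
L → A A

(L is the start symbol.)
PREDICT(L → A A) = (FIRST(RHS) \ {ε}) ∪ (FOLLOW(L) if ε ∈ FIRST(RHS), i.e. RHS ⇒* ε)
FIRST(A) = { '+', ',' }
FIRST(A A) = { '+', ',' }
ε ∉ FIRST(A A), so FOLLOW(L) is not added.
PREDICT(L → A A) = { '+', ',' }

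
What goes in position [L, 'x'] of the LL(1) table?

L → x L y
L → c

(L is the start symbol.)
To find M[L, 'x'], we find productions for L where 'x' is in the predict set (PREDICT(N → α) = (FIRST(α) \ {ε}) ∪ (FOLLOW(N) if α ⇒* ε)).

L → x L y: PREDICT = { 'x' }
  'x' is in predict set, so this production goes in M[L, 'x']
L → c: PREDICT = { 'c' }

M[L, 'x'] = L → x L y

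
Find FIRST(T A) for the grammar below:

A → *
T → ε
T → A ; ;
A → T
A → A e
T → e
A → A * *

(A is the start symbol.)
{ '*', ';', 'e', ε }

FIRST sets of the non-terminals involved (from the grammar, by fixed-point iteration):
  FIRST(T) = { '*', ';', 'e', ε }
  FIRST(A) = { '*', ';', 'e', ε }

To compute FIRST(T A), process the symbols left to right:
Symbol T is a non-terminal. Add FIRST(T) \ {ε} = { '*', ';', 'e' }
T is nullable (ε ∈ FIRST(T)), continue to the next symbol.
Symbol A is a non-terminal. Add FIRST(A) \ {ε} = { '*', ';', 'e' }
A is nullable (ε ∈ FIRST(A)), continue to the next symbol.
All symbols are nullable, so ε is in the result.
FIRST(T A) = { '*', ';', 'e', ε }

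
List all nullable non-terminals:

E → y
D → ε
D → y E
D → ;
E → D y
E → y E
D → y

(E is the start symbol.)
{ 'D' }

A non-terminal is nullable if it can derive ε (the empty string): either it has an ε-production, or it has a production whose right-hand side consists entirely of nullable non-terminals.

ε-productions: D → ε
So D is immediately nullable.
No further non-terminal can be added: every production for the remaining non-terminals contains a terminal or a non-nullable non-terminal.
Nullable = { 'D' }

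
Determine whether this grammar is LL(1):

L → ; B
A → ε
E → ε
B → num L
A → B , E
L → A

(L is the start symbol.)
Relevant sets:
  FIRST(A) = { 'num', ε }
  FIRST(B) = { 'num' }
  FOLLOW(L) = { $, ',' }
  FOLLOW(A) = { $, ',' }

For L:
  PREDICT(L → ';' B) = { ';' }
  PREDICT(L → A) = { $, ',', 'num' }
For A:
  PREDICT(A → ε) = { $, ',' }
  PREDICT(A → B ',' E) = { 'num' }
E, B have a single production, so nothing to check there.

All predict sets are disjoint. The grammar IS LL(1).

Answer: Yes, the grammar is LL(1).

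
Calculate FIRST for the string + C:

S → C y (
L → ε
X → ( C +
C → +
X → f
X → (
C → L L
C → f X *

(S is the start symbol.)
To compute FIRST(+ C), process the symbols left to right:
Symbol + is a terminal. Add '+' and stop.
FIRST(+ C) = { '+' }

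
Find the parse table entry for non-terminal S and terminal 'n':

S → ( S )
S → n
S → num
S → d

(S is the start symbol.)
To find M[S, 'n'], we find productions for S where 'n' is in the predict set (PREDICT(N → α) = (FIRST(α) \ {ε}) ∪ (FOLLOW(N) if α ⇒* ε)).

S → ( S ): PREDICT = { '(' }
S → n: PREDICT = { 'n' }
  'n' is in predict set, so this production goes in M[S, 'n']
S → num: PREDICT = { 'num' }
S → d: PREDICT = { 'd' }

M[S, 'n'] = S → n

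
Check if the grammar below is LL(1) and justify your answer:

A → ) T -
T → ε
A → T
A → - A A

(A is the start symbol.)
A grammar is LL(1) if for each non-terminal N with multiple productions, the predict sets of those productions are pairwise disjoint, where PREDICT(N → α) = (FIRST(α) \ {ε}) ∪ (FOLLOW(N) if α ⇒* ε).

Relevant sets:
  FIRST(T) = { ε }
  FOLLOW(A) = { $, ')', '-' }

For A:
  PREDICT(A → ')' T '-') = { ')' }
  PREDICT(A → T) = { $, ')', '-' }
  PREDICT(A → '-' A A) = { '-' }
T has a single production, so nothing to check there.

Conflict found: Predict set conflict for A: { ')' }
The grammar is NOT LL(1).

Answer: No. Predict set conflict for A: { ')' }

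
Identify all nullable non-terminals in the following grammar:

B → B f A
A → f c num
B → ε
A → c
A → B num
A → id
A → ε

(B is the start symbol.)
{ 'A', 'B' }

A non-terminal is nullable if it can derive ε (the empty string): either it has an ε-production, or it has a production whose right-hand side consists entirely of nullable non-terminals.

ε-productions: B → ε, A → ε
So B, A are immediately nullable.
Every non-terminal is now nullable.
Nullable = { 'A', 'B' }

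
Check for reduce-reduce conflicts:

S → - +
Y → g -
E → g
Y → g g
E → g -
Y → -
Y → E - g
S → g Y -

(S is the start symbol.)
A reduce-reduce conflict occurs when an LR(0) state has two complete items [A → α .] and [B → β .] — both call for a reduction, and with no lookahead the parser cannot choose between them.

Augment with S' → S and build the canonical LR(0) collection (I0 = CLOSURE({[S' → . S]}), then GOTO on every symbol after a dot until no new states appear). It has 14 states:
  I0: { [S → . - +], [S → . g Y -], [S' → . S] }  — shift
  I1: { [S → - . +] }  — shift
  I2: { [S' → S .] }  — accept
  I3: { [E → . g -], [E → . g], [S → g . Y -], [Y → . -], [Y → . E - g], [Y → . g -], [Y → . g g] }  — shift
  I4: { [Y → - .] }  — reduce
  I5: { [Y → E . - g] }  — shift
  I6: { [S → g Y . -] }  — shift
  I7: { [E → g . -], [E → g .], [Y → g . -], [Y → g . g] }  — shift, reduce
  I8: { [E → g - .], [Y → g - .] }  — 2 reduces
  I9: { [Y → g g .] }  — reduce
  I10: { [S → g Y - .] }  — reduce
  I11: { [Y → E - . g] }  — shift
  I12: { [Y → E - g .] }  — reduce
  I13: { [S → - + .] }  — reduce

I8 contains complete items [E → g - .], [Y → g - .] — reduce-reduce conflict.

Answer: Yes — I8: [E → g - .] vs [Y → g - .]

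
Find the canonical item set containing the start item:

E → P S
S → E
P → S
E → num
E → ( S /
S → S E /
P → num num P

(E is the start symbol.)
{ [E → . ( S /], [E → . P S], [E → . num], [E' → . E], [P → . S], [P → . num num P], [S → . E], [S → . S E /] }

First, augment the grammar with E' → E
I₀ = CLOSURE({ [E' → . E] }):
  [E' → . E] has the dot before E: add [E → . P S], [E → . num], [E → . ( S /]
  [E → . P S] has the dot before P: add [P → . S], [P → . num num P]
  [P → . S] has the dot before S: add [S → . E], [S → . S E /]
No further items can be added.

I₀ = { [E → . ( S /], [E → . P S], [E → . num], [E' → . E], [P → . S], [P → . num num P], [S → . E], [S → . S E /] }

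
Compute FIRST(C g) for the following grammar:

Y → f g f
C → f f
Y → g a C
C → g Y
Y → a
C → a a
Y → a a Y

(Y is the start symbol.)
{ 'a', 'f', 'g' }

FIRST sets of the non-terminals involved (from the grammar, by fixed-point iteration):
  FIRST(C) = { 'a', 'f', 'g' }

To compute FIRST(C g), process the symbols left to right:
Symbol C is a non-terminal. Add FIRST(C) \ {ε} = { 'a', 'f', 'g' }
C is not nullable (ε ∉ FIRST(C)), so stop here.
FIRST(C g) = { 'a', 'f', 'g' }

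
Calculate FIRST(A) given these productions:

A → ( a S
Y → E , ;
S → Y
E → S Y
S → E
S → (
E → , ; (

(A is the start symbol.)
From A → ( a S:
  - '(' is a terminal: add '(' and stop

Collecting: FIRST(A) = { '(' }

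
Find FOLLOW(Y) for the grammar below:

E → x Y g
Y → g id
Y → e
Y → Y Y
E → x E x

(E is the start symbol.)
To compute FOLLOW(Y), find every occurrence of Y on a right-hand side N → α Y β: add FIRST(β) \ {ε}, and if β is empty or nullable also add FOLLOW(N). Iterate to a fixed point.

In E → x Y g: Y is followed by g, add FIRST(g) \ {ε} = { 'g' }
In Y → Y Y: Y is followed by Y, add FIRST(Y) \ {ε} = { 'e', 'g' }
In Y → Y Y: Y is at the end; this adds FOLLOW(Y) to itself — nothing new

Taking the union: FOLLOW(Y) = { 'e', 'g' }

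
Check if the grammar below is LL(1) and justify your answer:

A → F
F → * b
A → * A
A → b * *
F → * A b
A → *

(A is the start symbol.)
No. Predict set conflict for A: { '*' }

A grammar is LL(1) if for each non-terminal N with multiple productions, the predict sets of those productions are pairwise disjoint, where PREDICT(N → α) = (FIRST(α) \ {ε}) ∪ (FOLLOW(N) if α ⇒* ε).

Relevant sets:
  FIRST(F) = { '*' }

For A:
  PREDICT(A → F) = { '*' }
  PREDICT(A → '*' A) = { '*' }
  PREDICT(A → b '*' '*') = { 'b' }
  PREDICT(A → '*') = { '*' }
For F:
  PREDICT(F → '*' b) = { '*' }
  PREDICT(F → '*' A b) = { '*' }

Conflict found: Predict set conflict for A: { '*' }
The grammar is NOT LL(1).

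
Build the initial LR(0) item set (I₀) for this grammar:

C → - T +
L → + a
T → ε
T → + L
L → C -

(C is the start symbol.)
First, augment the grammar with C' → C
I₀ = CLOSURE({ [C' → . C] }):
  [C' → . C] has the dot before C: add [C → . - T +]
No further items can be added.

I₀ = { [C → . - T +], [C' → . C] }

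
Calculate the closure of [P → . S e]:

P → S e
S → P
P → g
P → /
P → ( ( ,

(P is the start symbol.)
{ [P → . ( ( ,], [P → . /], [P → . S e], [P → . g], [S → . P] }

To compute CLOSURE, for each item [A → α.Bβ] where B is a non-terminal, add [B → .γ] for all productions B → γ; repeat for the newly added items until nothing changes.

Start with: [P → . S e]
  [P → . S e] has the dot before S: add [S → . P]
  [S → . P] has the dot before P: add [P → . g], [P → . /], [P → . ( ( ,]
No further items can be added.

CLOSURE = { [P → . ( ( ,], [P → . /], [P → . S e], [P → . g], [S → . P] }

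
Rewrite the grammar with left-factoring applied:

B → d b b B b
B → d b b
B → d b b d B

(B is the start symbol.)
Left-factoring transforms A → αβ₁ | αβ₂ into A → αA' and A' → β₁ | β₂
(α is the longest common prefix among the alternatives). Repeat until
no nonterminal has two alternatives with a common prefix.

Round 1: B has alternatives sharing prefix 'd b b'. Introduce B': B → d b b B'
  Add: B' → B b
  Add: B' → ε
  Add: B' → d B

No remaining common prefixes — done.

Resulting grammar:
B → d b b B'
B' → B b
B' → ε
B' → d B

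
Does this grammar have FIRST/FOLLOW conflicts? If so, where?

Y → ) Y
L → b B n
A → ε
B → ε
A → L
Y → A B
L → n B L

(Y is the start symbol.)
Nullable non-terminals: A, B, Y.
FIRST sets used below: FIRST(L) = { 'b', 'n' }, FIRST(A) = { 'b', 'n', ε }, FIRST(B) = { ε }

A: nullable alternative(s) A → ε; FOLLOW(A) = { $ }
  A → ε: FIRST \ {ε} = { } — this is the only nullable alternative, skip
  A → L: FIRST \ {ε} = { 'b', 'n' } — disjoint from FOLLOW(A)
B has a nullable alternative but only one production, so nothing to check.

Y: nullable alternative(s) Y → A B; FOLLOW(Y) = { $ }
  Y → ) Y: FIRST \ {ε} = { ')' } — disjoint from FOLLOW(Y)
  Y → A B: FIRST \ {ε} = { 'b', 'n' } — this is the only nullable alternative, skip

L has no nullable alternative, so no FIRST/FOLLOW check is needed there.

No FIRST/FOLLOW conflicts found.

Answer: No FIRST/FOLLOW conflicts.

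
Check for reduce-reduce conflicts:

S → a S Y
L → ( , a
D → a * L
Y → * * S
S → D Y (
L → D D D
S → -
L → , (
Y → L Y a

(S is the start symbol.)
No reduce-reduce conflicts

Augment with S' → S and build the canonical LR(0) collection (I0 = CLOSURE({[S' → . S]}), then GOTO on every symbol after a dot until no new states appear). It has 26 states:
  I0: { [D → . a * L], [S → . -], [S → . D Y (], [S → . a S Y], [S' → . S] }  — shift
  I1: { [S → - .] }  — reduce
  I2: { [D → . a * L], [L → . ( , a], [L → . , (], [L → . D D D], [S → D . Y (], [Y → . * * S], [Y → . L Y a] }  — shift
  I3: { [S' → S .] }  — accept
  I4: { [D → . a * L], [D → a . * L], [S → . -], [S → . D Y (], [S → . a S Y], [S → a . S Y] }  — shift
  I5: { [D → . a * L], [D → a * . L], [L → . ( , a], [L → . , (], [L → . D D D] }  — shift
  I6: { [D → . a * L], [L → . ( , a], [L → . , (], [L → . D D D], [S → a S . Y], [Y → . * * S], [Y → . L Y a] }  — shift
  I7: { [L → ( . , a] }  — shift
  I8: { [Y → * . * S] }  — shift
  I9: { [L → , . (] }  — shift
  I10: { [D → . a * L], [L → D . D D] }  — shift
  I11: { [D → . a * L], [L → . ( , a], [L → . , (], [L → . D D D], [Y → . * * S], [Y → . L Y a], [Y → L . Y a] }  — shift
  I12: { [S → a S Y .] }  — reduce
  I13: { [D → a . * L] }  — shift
  I14: { [Y → L Y . a] }  — shift
  I15: { [Y → L Y a .] }  — reduce
  I16: { [D → . a * L], [L → D D . D] }  — shift
  I17: { [L → D D D .] }  — reduce
  I18: { [L → , ( .] }  — reduce
  I19: { [D → . a * L], [S → . -], [S → . D Y (], [S → . a S Y], [Y → * * . S] }  — shift
  I20: { [Y → * * S .] }  — reduce
  I21: { [L → ( , . a] }  — shift
  I22: { [L → ( , a .] }  — reduce
  I23: { [D → a * L .] }  — reduce
  I24: { [S → D Y . (] }  — shift
  I25: { [S → D Y ( .] }  — reduce

No state contains more than one complete item.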